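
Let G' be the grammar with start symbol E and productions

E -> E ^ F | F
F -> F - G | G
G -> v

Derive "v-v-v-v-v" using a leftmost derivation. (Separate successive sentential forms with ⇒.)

E ⇒ F   [E -> F]
F ⇒ F-G   [F -> F - G]
F-G ⇒ F-G-G   [F -> F - G]
F-G-G ⇒ F-G-G-G   [F -> F - G]
F-G-G-G ⇒ F-G-G-G-G   [F -> F - G]
F-G-G-G-G ⇒ G-G-G-G-G   [F -> G]
G-G-G-G-G ⇒ v-G-G-G-G   [G -> v]
v-G-G-G-G ⇒ v-v-G-G-G   [G -> v]
v-v-G-G-G ⇒ v-v-v-G-G   [G -> v]
v-v-v-G-G ⇒ v-v-v-v-G   [G -> v]
v-v-v-v-G ⇒ v-v-v-v-v   [G -> v]

E ⇒ F ⇒ F-G ⇒ F-G-G ⇒ F-G-G-G ⇒ F-G-G-G-G ⇒ G-G-G-G-G ⇒ v-G-G-G-G ⇒ v-v-G-G-G ⇒ v-v-v-G-G ⇒ v-v-v-v-G ⇒ v-v-v-v-v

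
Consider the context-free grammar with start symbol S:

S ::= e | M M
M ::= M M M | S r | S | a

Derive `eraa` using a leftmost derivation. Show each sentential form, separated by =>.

S => MM => SrM => erM => erS => erMM => eraM => eraa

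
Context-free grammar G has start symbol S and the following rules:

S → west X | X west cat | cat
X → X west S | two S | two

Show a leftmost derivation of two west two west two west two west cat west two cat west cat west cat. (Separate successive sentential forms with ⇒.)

S ⇒ X west cat ⇒ two S west cat ⇒ two west X west cat ⇒ two west two S west cat ⇒ two west two west X west cat ⇒ two west two west X west S west cat ⇒ two west two west X west S west S west cat ⇒ two west two west two west S west S west cat ⇒ two west two west two west X west cat west S west cat ⇒ two west two west two west two west cat west S west cat ⇒ two west two west two west two west cat west X west cat west cat ⇒ two west two west two west two west cat west two S west cat west cat ⇒ two west two west two west two west cat west two cat west cat west cat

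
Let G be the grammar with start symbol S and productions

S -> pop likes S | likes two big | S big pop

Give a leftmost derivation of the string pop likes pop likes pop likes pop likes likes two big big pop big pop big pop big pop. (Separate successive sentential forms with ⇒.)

S ⇒ pop likes S ⇒ pop likes S big pop ⇒ pop likes pop likes S big pop ⇒ pop likes pop likes S big pop big pop ⇒ pop likes pop likes pop likes S big pop big pop ⇒ pop likes pop likes pop likes S big pop big pop big pop ⇒ pop likes pop likes pop likes S big pop big pop big pop big pop ⇒ pop likes pop likes pop likes pop likes S big pop big pop big pop big pop ⇒ pop likes pop likes pop likes pop likes likes two big big pop big pop big pop big pop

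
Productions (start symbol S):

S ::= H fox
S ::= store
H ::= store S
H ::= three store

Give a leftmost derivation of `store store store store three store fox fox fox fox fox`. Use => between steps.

S => H fox => store S fox => store H fox fox => store store S fox fox => store store H fox fox fox => store store store S fox fox fox => store store store H fox fox fox fox => store store store store S fox fox fox fox => store store store store H fox fox fox fox fox => store store store store three store fox fox fox fox fox

S => H fox   [S ::= H fox]
H fox => store S fox   [H ::= store S]
store S fox => store H fox fox   [S ::= H fox]
store H fox fox => store store S fox fox   [H ::= store S]
store store S fox fox => store store H fox fox fox   [S ::= H fox]
store store H fox fox fox => store store store S fox fox fox   [H ::= store S]
store store store S fox fox fox => store store store H fox fox fox fox   [S ::= H fox]
store store store H fox fox fox fox => store store store store S fox fox fox fox   [H ::= store S]
store store store store S fox fox fox fox => store store store store H fox fox fox fox fox   [S ::= H fox]
store store store store H fox fox fox fox fox => store store store store three store fox fox fox fox fox   [H ::= three store]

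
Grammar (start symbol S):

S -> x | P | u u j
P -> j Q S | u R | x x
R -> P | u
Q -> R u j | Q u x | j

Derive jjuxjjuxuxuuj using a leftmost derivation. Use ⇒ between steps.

S ⇒ P   [S -> P]
P ⇒ jQS   [P -> j Q S]
jQS ⇒ jQuxS   [Q -> Q u x]
jQuxS ⇒ jjuxS   [Q -> j]
jjuxS ⇒ jjuxP   [S -> P]
jjuxP ⇒ jjuxjQS   [P -> j Q S]
jjuxjQS ⇒ jjuxjQuxS   [Q -> Q u x]
jjuxjQuxS ⇒ jjuxjQuxuxS   [Q -> Q u x]
jjuxjQuxuxS ⇒ jjuxjjuxuxS   [Q -> j]
jjuxjjuxuxS ⇒ jjuxjjuxuxuuj   [S -> u u j]

S ⇒ P ⇒ jQS ⇒ jQuxS ⇒ jjuxS ⇒ jjuxP ⇒ jjuxjQS ⇒ jjuxjQuxS ⇒ jjuxjQuxuxS ⇒ jjuxjjuxuxS ⇒ jjuxjjuxuxuuj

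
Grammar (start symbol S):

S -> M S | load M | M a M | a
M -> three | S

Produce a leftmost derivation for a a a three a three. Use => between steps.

S => M a M => S a M => M a M a M => S a M a M => M S a M a M => S S a M a M => a S a M a M => a a a M a M => a a a three a M => a a a three a three

S => M a M   [S -> M a M]
M a M => S a M   [M -> S]
S a M => M a M a M   [S -> M a M]
M a M a M => S a M a M   [M -> S]
S a M a M => M S a M a M   [S -> M S]
M S a M a M => S S a M a M   [M -> S]
S S a M a M => a S a M a M   [S -> a]
a S a M a M => a a a M a M   [S -> a]
a a a M a M => a a a three a M   [M -> three]
a a a three a M => a a a three a three   [M -> three]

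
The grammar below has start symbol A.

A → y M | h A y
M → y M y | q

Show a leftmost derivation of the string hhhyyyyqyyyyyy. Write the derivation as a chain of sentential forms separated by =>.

A => hAy   [A → h A y]
hAy => hhAyy   [A → h A y]
hhAyy => hhhAyyy   [A → h A y]
hhhAyyy => hhhyMyyy   [A → y M]
hhhyMyyy => hhhyyMyyyy   [M → y M y]
hhhyyMyyyy => hhhyyyMyyyyy   [M → y M y]
hhhyyyMyyyyy => hhhyyyyMyyyyyy   [M → y M y]
hhhyyyyMyyyyyy => hhhyyyyqyyyyyy   [M → q]

A => hAy => hhAyy => hhhAyyy => hhhyMyyy => hhhyyMyyyy => hhhyyyMyyyyy => hhhyyyyMyyyyyy => hhhyyyyqyyyyyy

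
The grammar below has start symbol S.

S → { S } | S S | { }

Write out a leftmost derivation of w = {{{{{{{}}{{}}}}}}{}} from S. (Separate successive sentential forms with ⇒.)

S⇒{S}⇒{SS}⇒{{S}S}⇒{{{S}}S}⇒{{{{S}}}S}⇒{{{{{S}}}}S}⇒{{{{{SS}}}}S}⇒{{{{{{S}S}}}}S}⇒{{{{{{{}}S}}}}S}⇒{{{{{{{}}{S}}}}}S}⇒{{{{{{{}}{{}}}}}}S}⇒{{{{{{{}}{{}}}}}}{}}

S ⇒ {S}   [S → { S }]
{S} ⇒ {SS}   [S → S S]
{SS} ⇒ {{S}S}   [S → { S }]
{{S}S} ⇒ {{{S}}S}   [S → { S }]
{{{S}}S} ⇒ {{{{S}}}S}   [S → { S }]
{{{{S}}}S} ⇒ {{{{{S}}}}S}   [S → { S }]
{{{{{S}}}}S} ⇒ {{{{{SS}}}}S}   [S → S S]
{{{{{SS}}}}S} ⇒ {{{{{{S}S}}}}S}   [S → { S }]
{{{{{{S}S}}}}S} ⇒ {{{{{{{}}S}}}}S}   [S → { }]
{{{{{{{}}S}}}}S} ⇒ {{{{{{{}}{S}}}}}S}   [S → { S }]
{{{{{{{}}{S}}}}}S} ⇒ {{{{{{{}}{{}}}}}}S}   [S → { }]
{{{{{{{}}{{}}}}}}S} ⇒ {{{{{{{}}{{}}}}}}{}}   [S → { }]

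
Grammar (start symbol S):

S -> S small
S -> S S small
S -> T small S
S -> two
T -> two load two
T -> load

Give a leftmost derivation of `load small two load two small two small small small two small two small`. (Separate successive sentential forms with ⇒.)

S ⇒ S S small ⇒ S S small S small ⇒ S small S small S small ⇒ T small S small S small S small ⇒ load small S small S small S small ⇒ load small S small small S small S small ⇒ load small T small S small small S small S small ⇒ load small two load two small S small small S small S small ⇒ load small two load two small S small small small S small S small ⇒ load small two load two small two small small small S small S small ⇒ load small two load two small two small small small two small S small ⇒ load small two load two small two small small small two small two small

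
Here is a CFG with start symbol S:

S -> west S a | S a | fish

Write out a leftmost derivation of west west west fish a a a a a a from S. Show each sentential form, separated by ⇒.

S ⇒ S a ⇒ west S a a ⇒ west S a a a ⇒ west west S a a a a ⇒ west west west S a a a a a ⇒ west west west S a a a a a a ⇒ west west west fish a a a a a a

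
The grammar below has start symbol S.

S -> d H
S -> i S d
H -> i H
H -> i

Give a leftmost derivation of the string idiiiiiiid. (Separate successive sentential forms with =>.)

S => iSd => idHd => idiHd => idiiHd => idiiiHd => idiiiiHd => idiiiiiHd => idiiiiiiHd => idiiiiiiid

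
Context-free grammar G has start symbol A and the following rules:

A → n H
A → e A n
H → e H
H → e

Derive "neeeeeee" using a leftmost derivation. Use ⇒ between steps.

A ⇒ nH ⇒ neH ⇒ neeH ⇒ neeeH ⇒ neeeeH ⇒ neeeeeH ⇒ neeeeeeH ⇒ neeeeeee

A ⇒ nH   [A → n H]
nH ⇒ neH   [H → e H]
neH ⇒ neeH   [H → e H]
neeH ⇒ neeeH   [H → e H]
neeeH ⇒ neeeeH   [H → e H]
neeeeH ⇒ neeeeeH   [H → e H]
neeeeeH ⇒ neeeeeeH   [H → e H]
neeeeeeH ⇒ neeeeeee   [H → e]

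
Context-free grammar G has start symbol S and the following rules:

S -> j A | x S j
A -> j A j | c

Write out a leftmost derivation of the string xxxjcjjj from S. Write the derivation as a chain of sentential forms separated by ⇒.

S ⇒ xSj   [S -> x S j]
xSj ⇒ xxSjj   [S -> x S j]
xxSjj ⇒ xxxSjjj   [S -> x S j]
xxxSjjj ⇒ xxxjAjjj   [S -> j A]
xxxjAjjj ⇒ xxxjcjjj   [A -> c]

S⇒xSj⇒xxSjj⇒xxxSjjj⇒xxxjAjjj⇒xxxjcjjj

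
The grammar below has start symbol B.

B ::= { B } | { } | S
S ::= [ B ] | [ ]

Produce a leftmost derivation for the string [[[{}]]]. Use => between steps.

B => S => [B] => [S] => [[B]] => [[S]] => [[[B]]] => [[[{}]]]

B => S   [B ::= S]
S => [B]   [S ::= [ B ]]
[B] => [S]   [B ::= S]
[S] => [[B]]   [S ::= [ B ]]
[[B]] => [[S]]   [B ::= S]
[[S]] => [[[B]]]   [S ::= [ B ]]
[[[B]]] => [[[{}]]]   [B ::= { }]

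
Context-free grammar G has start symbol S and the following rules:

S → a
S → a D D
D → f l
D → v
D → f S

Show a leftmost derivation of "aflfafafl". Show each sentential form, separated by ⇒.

S ⇒ aDD   [S → a D D]
aDD ⇒ aflD   [D → f l]
aflD ⇒ aflfS   [D → f S]
aflfS ⇒ aflfaDD   [S → a D D]
aflfaDD ⇒ aflfafSD   [D → f S]
aflfafSD ⇒ aflfafaD   [S → a]
aflfafaD ⇒ aflfafafl   [D → f l]

S⇒aDD⇒aflD⇒aflfS⇒aflfaDD⇒aflfafSD⇒aflfafaD⇒aflfafafl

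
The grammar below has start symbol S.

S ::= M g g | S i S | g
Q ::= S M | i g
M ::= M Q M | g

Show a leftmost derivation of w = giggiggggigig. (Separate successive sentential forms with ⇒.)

S⇒SiS⇒SiSiS⇒MggiSiS⇒MQMggiSiS⇒MQMQMggiSiS⇒gQMQMggiSiS⇒gigMQMggiSiS⇒giggQMggiSiS⇒giggigMggiSiS⇒giggiggggiSiS⇒giggiggggigiS⇒giggiggggigig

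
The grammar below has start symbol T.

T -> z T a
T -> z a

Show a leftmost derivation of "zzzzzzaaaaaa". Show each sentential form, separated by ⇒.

T ⇒ zTa   [T -> z T a]
zTa ⇒ zzTaa   [T -> z T a]
zzTaa ⇒ zzzTaaa   [T -> z T a]
zzzTaaa ⇒ zzzzTaaaa   [T -> z T a]
zzzzTaaaa ⇒ zzzzzTaaaaa   [T -> z T a]
zzzzzTaaaaa ⇒ zzzzzzaaaaaa   [T -> z a]

T ⇒ zTa ⇒ zzTaa ⇒ zzzTaaa ⇒ zzzzTaaaa ⇒ zzzzzTaaaaa ⇒ zzzzzzaaaaaa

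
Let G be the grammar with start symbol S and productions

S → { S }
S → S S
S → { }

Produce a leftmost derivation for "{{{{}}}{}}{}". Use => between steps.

S=>SS=>{S}S=>{SS}S=>{{S}S}S=>{{{S}}S}S=>{{{{}}}S}S=>{{{{}}}{}}S=>{{{{}}}{}}{}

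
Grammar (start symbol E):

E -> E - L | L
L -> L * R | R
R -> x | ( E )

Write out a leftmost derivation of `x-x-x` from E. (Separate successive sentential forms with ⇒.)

E ⇒ E-L   [E -> E - L]
E-L ⇒ E-L-L   [E -> E - L]
E-L-L ⇒ L-L-L   [E -> L]
L-L-L ⇒ R-L-L   [L -> R]
R-L-L ⇒ x-L-L   [R -> x]
x-L-L ⇒ x-R-L   [L -> R]
x-R-L ⇒ x-x-L   [R -> x]
x-x-L ⇒ x-x-R   [L -> R]
x-x-R ⇒ x-x-x   [R -> x]

E ⇒ E-L ⇒ E-L-L ⇒ L-L-L ⇒ R-L-L ⇒ x-L-L ⇒ x-R-L ⇒ x-x-L ⇒ x-x-R ⇒ x-x-x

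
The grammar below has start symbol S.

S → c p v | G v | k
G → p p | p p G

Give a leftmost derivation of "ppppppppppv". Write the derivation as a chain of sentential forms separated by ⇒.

S ⇒ Gv ⇒ ppGv ⇒ ppppGv ⇒ ppppppGv ⇒ ppppppppGv ⇒ ppppppppppv

S ⇒ Gv   [S → G v]
Gv ⇒ ppGv   [G → p p G]
ppGv ⇒ ppppGv   [G → p p G]
ppppGv ⇒ ppppppGv   [G → p p G]
ppppppGv ⇒ ppppppppGv   [G → p p G]
ppppppppGv ⇒ ppppppppppv   [G → p p]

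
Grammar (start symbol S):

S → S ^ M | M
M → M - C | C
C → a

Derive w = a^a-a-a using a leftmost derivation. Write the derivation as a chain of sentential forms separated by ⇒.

S ⇒ S^M ⇒ M^M ⇒ C^M ⇒ a^M ⇒ a^M-C ⇒ a^M-C-C ⇒ a^C-C-C ⇒ a^a-C-C ⇒ a^a-a-C ⇒ a^a-a-a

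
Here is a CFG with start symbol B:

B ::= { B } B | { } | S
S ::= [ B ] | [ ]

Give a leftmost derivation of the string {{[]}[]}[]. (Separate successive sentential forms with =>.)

B => {B}B   [B ::= { B } B]
{B}B => {{B}B}B   [B ::= { B } B]
{{B}B}B => {{S}B}B   [B ::= S]
{{S}B}B => {{[]}B}B   [S ::= [ ]]
{{[]}B}B => {{[]}S}B   [B ::= S]
{{[]}S}B => {{[]}[]}B   [S ::= [ ]]
{{[]}[]}B => {{[]}[]}S   [B ::= S]
{{[]}[]}S => {{[]}[]}[]   [S ::= [ ]]

B => {B}B => {{B}B}B => {{S}B}B => {{[]}B}B => {{[]}S}B => {{[]}[]}B => {{[]}[]}S => {{[]}[]}[]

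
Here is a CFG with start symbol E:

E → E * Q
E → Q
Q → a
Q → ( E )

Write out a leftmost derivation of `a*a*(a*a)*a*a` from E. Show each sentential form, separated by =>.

E => E*Q => E*Q*Q => E*Q*Q*Q => E*Q*Q*Q*Q => Q*Q*Q*Q*Q => a*Q*Q*Q*Q => a*a*Q*Q*Q => a*a*(E)*Q*Q => a*a*(E*Q)*Q*Q => a*a*(Q*Q)*Q*Q => a*a*(a*Q)*Q*Q => a*a*(a*a)*Q*Q => a*a*(a*a)*a*Q => a*a*(a*a)*a*a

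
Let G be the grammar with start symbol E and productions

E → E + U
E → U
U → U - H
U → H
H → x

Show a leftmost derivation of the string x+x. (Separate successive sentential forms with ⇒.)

E ⇒ E+U ⇒ U+U ⇒ H+U ⇒ x+U ⇒ x+H ⇒ x+x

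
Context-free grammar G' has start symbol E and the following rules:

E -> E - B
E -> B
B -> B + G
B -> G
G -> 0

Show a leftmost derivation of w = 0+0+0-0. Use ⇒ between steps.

E⇒E-B⇒B-B⇒B+G-B⇒B+G+G-B⇒G+G+G-B⇒0+G+G-B⇒0+0+G-B⇒0+0+0-B⇒0+0+0-G⇒0+0+0-0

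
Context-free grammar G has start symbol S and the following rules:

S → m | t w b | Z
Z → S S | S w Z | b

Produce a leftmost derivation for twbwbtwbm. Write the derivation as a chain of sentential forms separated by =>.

S => Z => SS => ZS => SwZS => twbwZS => twbwSSS => twbwZSS => twbwbSS => twbwbtwbS => twbwbtwbm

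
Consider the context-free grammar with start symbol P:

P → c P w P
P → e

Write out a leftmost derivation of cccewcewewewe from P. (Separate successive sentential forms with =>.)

P=>cPwP=>ccPwPwP=>cccPwPwPwP=>cccewPwPwP=>cccewcPwPwPwP=>cccewcewPwPwP=>cccewcewewPwP=>cccewcewewewP=>cccewcewewewe

P => cPwP   [P → c P w P]
cPwP => ccPwPwP   [P → c P w P]
ccPwPwP => cccPwPwPwP   [P → c P w P]
cccPwPwPwP => cccewPwPwP   [P → e]
cccewPwPwP => cccewcPwPwPwP   [P → c P w P]
cccewcPwPwPwP => cccewcewPwPwP   [P → e]
cccewcewPwPwP => cccewcewewPwP   [P → e]
cccewcewewPwP => cccewcewewewP   [P → e]
cccewcewewewP => cccewcewewewe   [P → e]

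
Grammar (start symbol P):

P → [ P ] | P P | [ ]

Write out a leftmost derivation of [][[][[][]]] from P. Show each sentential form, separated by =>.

P=>PP=>[]P=>[][P]=>[][PP]=>[][[]P]=>[][[][P]]=>[][[][PP]]=>[][[][[]P]]=>[][[][[][]]]

P => PP   [P → P P]
PP => []P   [P → [ ]]
[]P => [][P]   [P → [ P ]]
[][P] => [][PP]   [P → P P]
[][PP] => [][[]P]   [P → [ ]]
[][[]P] => [][[][P]]   [P → [ P ]]
[][[][P]] => [][[][PP]]   [P → P P]
[][[][PP]] => [][[][[]P]]   [P → [ ]]
[][[][[]P]] => [][[][[][]]]   [P → [ ]]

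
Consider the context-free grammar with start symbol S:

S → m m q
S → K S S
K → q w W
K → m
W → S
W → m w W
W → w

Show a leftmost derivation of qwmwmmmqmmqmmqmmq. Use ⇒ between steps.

S ⇒ KSS ⇒ qwWSS ⇒ qwmwWSS ⇒ qwmwSSS ⇒ qwmwKSSSS ⇒ qwmwmSSSS ⇒ qwmwmmmqSSS ⇒ qwmwmmmqmmqSS ⇒ qwmwmmmqmmqmmqS ⇒ qwmwmmmqmmqmmqmmq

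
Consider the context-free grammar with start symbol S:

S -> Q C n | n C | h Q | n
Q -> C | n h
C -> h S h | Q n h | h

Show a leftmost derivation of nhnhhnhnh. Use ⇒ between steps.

S ⇒ nC ⇒ nQnh ⇒ nCnh ⇒ nQnhnh ⇒ nCnhnh ⇒ nhShnhnh ⇒ nhnChnhnh ⇒ nhnhhnhnh

S ⇒ nC   [S -> n C]
nC ⇒ nQnh   [C -> Q n h]
nQnh ⇒ nCnh   [Q -> C]
nCnh ⇒ nQnhnh   [C -> Q n h]
nQnhnh ⇒ nCnhnh   [Q -> C]
nCnhnh ⇒ nhShnhnh   [C -> h S h]
nhShnhnh ⇒ nhnChnhnh   [S -> n C]
nhnChnhnh ⇒ nhnhhnhnh   [C -> h]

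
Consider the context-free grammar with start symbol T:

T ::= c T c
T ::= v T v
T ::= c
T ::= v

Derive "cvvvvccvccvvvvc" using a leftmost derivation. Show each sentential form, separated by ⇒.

T ⇒ cTc ⇒ cvTvc ⇒ cvvTvvc ⇒ cvvvTvvvc ⇒ cvvvvTvvvvc ⇒ cvvvvcTcvvvvc ⇒ cvvvvccTccvvvvc ⇒ cvvvvccvccvvvvc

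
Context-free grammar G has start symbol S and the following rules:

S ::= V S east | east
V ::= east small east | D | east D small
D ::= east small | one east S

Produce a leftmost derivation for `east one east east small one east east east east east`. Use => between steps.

S => V S east => east D small S east => east one east S small S east => east one east east small S east => east one east east small V S east east => east one east east small D S east east => east one east east small one east S S east east => east one east east small one east east S east east => east one east east small one east east east east east

S => V S east   [S ::= V S east]
V S east => east D small S east   [V ::= east D small]
east D small S east => east one east S small S east   [D ::= one east S]
east one east S small S east => east one east east small S east   [S ::= east]
east one east east small S east => east one east east small V S east east   [S ::= V S east]
east one east east small V S east east => east one east east small D S east east   [V ::= D]
east one east east small D S east east => east one east east small one east S S east east   [D ::= one east S]
east one east east small one east S S east east => east one east east small one east east S east east   [S ::= east]
east one east east small one east east S east east => east one east east small one east east east east east   [S ::= east]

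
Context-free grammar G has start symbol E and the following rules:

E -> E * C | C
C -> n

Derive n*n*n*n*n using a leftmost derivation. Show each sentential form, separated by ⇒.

E ⇒ E*C   [E -> E * C]
E*C ⇒ E*C*C   [E -> E * C]
E*C*C ⇒ E*C*C*C   [E -> E * C]
E*C*C*C ⇒ E*C*C*C*C   [E -> E * C]
E*C*C*C*C ⇒ C*C*C*C*C   [E -> C]
C*C*C*C*C ⇒ n*C*C*C*C   [C -> n]
n*C*C*C*C ⇒ n*n*C*C*C   [C -> n]
n*n*C*C*C ⇒ n*n*n*C*C   [C -> n]
n*n*n*C*C ⇒ n*n*n*n*C   [C -> n]
n*n*n*n*C ⇒ n*n*n*n*n   [C -> n]

E⇒E*C⇒E*C*C⇒E*C*C*C⇒E*C*C*C*C⇒C*C*C*C*C⇒n*C*C*C*C⇒n*n*C*C*C⇒n*n*n*C*C⇒n*n*n*n*C⇒n*n*n*n*n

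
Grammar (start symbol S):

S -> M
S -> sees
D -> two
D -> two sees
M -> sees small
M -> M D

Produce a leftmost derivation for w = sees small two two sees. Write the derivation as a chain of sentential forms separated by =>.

S => M => M D => M D D => sees small D D => sees small two D => sees small two two sees

S => M   [S -> M]
M => M D   [M -> M D]
M D => M D D   [M -> M D]
M D D => sees small D D   [M -> sees small]
sees small D D => sees small two D   [D -> two]
sees small two D => sees small two two sees   [D -> two sees]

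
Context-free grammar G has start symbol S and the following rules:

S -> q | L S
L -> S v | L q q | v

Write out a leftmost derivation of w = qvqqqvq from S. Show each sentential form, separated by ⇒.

S ⇒ LS   [S -> L S]
LS ⇒ SvS   [L -> S v]
SvS ⇒ LSvS   [S -> L S]
LSvS ⇒ LqqSvS   [L -> L q q]
LqqSvS ⇒ SvqqSvS   [L -> S v]
SvqqSvS ⇒ qvqqSvS   [S -> q]
qvqqSvS ⇒ qvqqqvS   [S -> q]
qvqqqvS ⇒ qvqqqvq   [S -> q]

S ⇒ LS ⇒ SvS ⇒ LSvS ⇒ LqqSvS ⇒ SvqqSvS ⇒ qvqqSvS ⇒ qvqqqvS ⇒ qvqqqvq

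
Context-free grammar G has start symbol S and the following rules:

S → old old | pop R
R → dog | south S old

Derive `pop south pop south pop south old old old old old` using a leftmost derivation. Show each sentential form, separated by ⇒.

S ⇒ pop R ⇒ pop south S old ⇒ pop south pop R old ⇒ pop south pop south S old old ⇒ pop south pop south pop R old old ⇒ pop south pop south pop south S old old old ⇒ pop south pop south pop south old old old old old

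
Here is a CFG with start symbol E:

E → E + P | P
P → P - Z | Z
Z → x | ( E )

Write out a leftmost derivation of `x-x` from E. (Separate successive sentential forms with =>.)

E => P   [E → P]
P => P-Z   [P → P - Z]
P-Z => Z-Z   [P → Z]
Z-Z => x-Z   [Z → x]
x-Z => x-x   [Z → x]

E=>P=>P-Z=>Z-Z=>x-Z=>x-x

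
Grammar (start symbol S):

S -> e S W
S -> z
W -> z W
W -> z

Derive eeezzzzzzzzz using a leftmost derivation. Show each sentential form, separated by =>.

S=>eSW=>eeSWW=>eeeSWWW=>eeezWWW=>eeezzWWW=>eeezzzWWW=>eeezzzzWWW=>eeezzzzzWWW=>eeezzzzzzWWW=>eeezzzzzzzWW=>eeezzzzzzzzW=>eeezzzzzzzzz

S => eSW   [S -> e S W]
eSW => eeSWW   [S -> e S W]
eeSWW => eeeSWWW   [S -> e S W]
eeeSWWW => eeezWWW   [S -> z]
eeezWWW => eeezzWWW   [W -> z W]
eeezzWWW => eeezzzWWW   [W -> z W]
eeezzzWWW => eeezzzzWWW   [W -> z W]
eeezzzzWWW => eeezzzzzWWW   [W -> z W]
eeezzzzzWWW => eeezzzzzzWWW   [W -> z W]
eeezzzzzzWWW => eeezzzzzzzWW   [W -> z]
eeezzzzzzzWW => eeezzzzzzzzW   [W -> z]
eeezzzzzzzzW => eeezzzzzzzzz   [W -> z]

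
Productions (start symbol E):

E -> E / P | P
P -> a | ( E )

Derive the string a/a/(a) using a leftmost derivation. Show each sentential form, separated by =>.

E => E/P => E/P/P => P/P/P => a/P/P => a/a/P => a/a/(E) => a/a/(P) => a/a/(a)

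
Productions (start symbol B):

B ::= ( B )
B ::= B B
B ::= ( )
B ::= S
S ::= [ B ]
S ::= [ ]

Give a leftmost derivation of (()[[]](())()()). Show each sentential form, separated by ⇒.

B ⇒ (B)   [B ::= ( B )]
(B) ⇒ (BB)   [B ::= B B]
(BB) ⇒ (BBB)   [B ::= B B]
(BBB) ⇒ (()BB)   [B ::= ( )]
(()BB) ⇒ (()BBB)   [B ::= B B]
(()BBB) ⇒ (()BBBB)   [B ::= B B]
(()BBBB) ⇒ (()SBBB)   [B ::= S]
(()SBBB) ⇒ (()[B]BBB)   [S ::= [ B ]]
(()[B]BBB) ⇒ (()[S]BBB)   [B ::= S]
(()[S]BBB) ⇒ (()[[]]BBB)   [S ::= [ ]]
(()[[]]BBB) ⇒ (()[[]](B)BB)   [B ::= ( B )]
(()[[]](B)BB) ⇒ (()[[]](())BB)   [B ::= ( )]
(()[[]](())BB) ⇒ (()[[]](())()B)   [B ::= ( )]
(()[[]](())()B) ⇒ (()[[]](())()())   [B ::= ( )]

B ⇒ (B) ⇒ (BB) ⇒ (BBB) ⇒ (()BB) ⇒ (()BBB) ⇒ (()BBBB) ⇒ (()SBBB) ⇒ (()[B]BBB) ⇒ (()[S]BBB) ⇒ (()[[]]BBB) ⇒ (()[[]](B)BB) ⇒ (()[[]](())BB) ⇒ (()[[]](())()B) ⇒ (()[[]](())()())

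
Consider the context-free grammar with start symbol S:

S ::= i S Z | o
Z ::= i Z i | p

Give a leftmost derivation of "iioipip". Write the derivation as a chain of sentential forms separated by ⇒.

S ⇒ iSZ   [S ::= i S Z]
iSZ ⇒ iiSZZ   [S ::= i S Z]
iiSZZ ⇒ iioZZ   [S ::= o]
iioZZ ⇒ iioiZiZ   [Z ::= i Z i]
iioiZiZ ⇒ iioipiZ   [Z ::= p]
iioipiZ ⇒ iioipip   [Z ::= p]

S⇒iSZ⇒iiSZZ⇒iioZZ⇒iioiZiZ⇒iioipiZ⇒iioipip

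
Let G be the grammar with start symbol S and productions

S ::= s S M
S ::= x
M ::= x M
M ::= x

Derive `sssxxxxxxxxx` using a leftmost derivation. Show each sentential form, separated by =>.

S=>sSM=>ssSMM=>sssSMMM=>sssxMMM=>sssxxMMM=>sssxxxMMM=>sssxxxxMMM=>sssxxxxxMMM=>sssxxxxxxMM=>sssxxxxxxxM=>sssxxxxxxxxM=>sssxxxxxxxxx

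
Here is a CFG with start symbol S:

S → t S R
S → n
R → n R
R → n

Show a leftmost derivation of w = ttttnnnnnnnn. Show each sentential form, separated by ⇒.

S ⇒ tSR ⇒ ttSRR ⇒ tttSRRR ⇒ ttttSRRRR ⇒ ttttnRRRR ⇒ ttttnnRRR ⇒ ttttnnnRRR ⇒ ttttnnnnRR ⇒ ttttnnnnnR ⇒ ttttnnnnnnR ⇒ ttttnnnnnnnR ⇒ ttttnnnnnnnn

S ⇒ tSR   [S → t S R]
tSR ⇒ ttSRR   [S → t S R]
ttSRR ⇒ tttSRRR   [S → t S R]
tttSRRR ⇒ ttttSRRRR   [S → t S R]
ttttSRRRR ⇒ ttttnRRRR   [S → n]
ttttnRRRR ⇒ ttttnnRRR   [R → n]
ttttnnRRR ⇒ ttttnnnRRR   [R → n R]
ttttnnnRRR ⇒ ttttnnnnRR   [R → n]
ttttnnnnRR ⇒ ttttnnnnnR   [R → n]
ttttnnnnnR ⇒ ttttnnnnnnR   [R → n R]
ttttnnnnnnR ⇒ ttttnnnnnnnR   [R → n R]
ttttnnnnnnnR ⇒ ttttnnnnnnnn   [R → n]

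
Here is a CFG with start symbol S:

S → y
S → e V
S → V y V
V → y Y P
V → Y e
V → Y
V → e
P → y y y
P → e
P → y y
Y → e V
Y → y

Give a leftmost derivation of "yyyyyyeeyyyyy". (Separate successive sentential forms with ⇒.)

S⇒VyV⇒yYPyV⇒yyPyV⇒yyyyyyV⇒yyyyyyY⇒yyyyyyeV⇒yyyyyyeY⇒yyyyyyeeV⇒yyyyyyeeyYP⇒yyyyyyeeyyP⇒yyyyyyeeyyyyy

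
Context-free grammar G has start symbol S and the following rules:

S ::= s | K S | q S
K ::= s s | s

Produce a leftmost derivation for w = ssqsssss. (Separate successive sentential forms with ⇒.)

S ⇒ KS   [S ::= K S]
KS ⇒ ssS   [K ::= s s]
ssS ⇒ ssqS   [S ::= q S]
ssqS ⇒ ssqKS   [S ::= K S]
ssqKS ⇒ ssqsS   [K ::= s]
ssqsS ⇒ ssqsKS   [S ::= K S]
ssqsKS ⇒ ssqssS   [K ::= s]
ssqssS ⇒ ssqssKS   [S ::= K S]
ssqssKS ⇒ ssqssssS   [K ::= s s]
ssqssssS ⇒ ssqsssss   [S ::= s]

S⇒KS⇒ssS⇒ssqS⇒ssqKS⇒ssqsS⇒ssqsKS⇒ssqssS⇒ssqssKS⇒ssqssssS⇒ssqsssss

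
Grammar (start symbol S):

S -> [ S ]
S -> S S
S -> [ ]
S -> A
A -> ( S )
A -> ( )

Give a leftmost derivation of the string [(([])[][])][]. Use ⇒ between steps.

S ⇒ SS   [S -> S S]
SS ⇒ [S]S   [S -> [ S ]]
[S]S ⇒ [A]S   [S -> A]
[A]S ⇒ [(S)]S   [A -> ( S )]
[(S)]S ⇒ [(SS)]S   [S -> S S]
[(SS)]S ⇒ [(SSS)]S   [S -> S S]
[(SSS)]S ⇒ [(ASS)]S   [S -> A]
[(ASS)]S ⇒ [((S)SS)]S   [A -> ( S )]
[((S)SS)]S ⇒ [(([])SS)]S   [S -> [ ]]
[(([])SS)]S ⇒ [(([])[]S)]S   [S -> [ ]]
[(([])[]S)]S ⇒ [(([])[][])]S   [S -> [ ]]
[(([])[][])]S ⇒ [(([])[][])][]   [S -> [ ]]

S ⇒ SS ⇒ [S]S ⇒ [A]S ⇒ [(S)]S ⇒ [(SS)]S ⇒ [(SSS)]S ⇒ [(ASS)]S ⇒ [((S)SS)]S ⇒ [(([])SS)]S ⇒ [(([])[]S)]S ⇒ [(([])[][])]S ⇒ [(([])[][])][]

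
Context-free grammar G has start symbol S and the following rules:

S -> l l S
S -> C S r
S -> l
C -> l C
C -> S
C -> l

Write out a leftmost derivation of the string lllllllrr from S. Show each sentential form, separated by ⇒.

S ⇒ CSr ⇒ lCSr ⇒ llCSr ⇒ llSSr ⇒ lllSr ⇒ lllCSrr ⇒ llllCSrr ⇒ lllllCSrr ⇒ lllllSSrr ⇒ llllllSrr ⇒ lllllllrr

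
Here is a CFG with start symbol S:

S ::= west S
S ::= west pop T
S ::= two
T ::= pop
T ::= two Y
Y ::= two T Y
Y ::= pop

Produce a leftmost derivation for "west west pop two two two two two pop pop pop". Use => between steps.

S => west S => west west pop T => west west pop two Y => west west pop two two T Y => west west pop two two two Y Y => west west pop two two two two T Y Y => west west pop two two two two two Y Y Y => west west pop two two two two two pop Y Y => west west pop two two two two two pop pop Y => west west pop two two two two two pop pop pop

S => west S   [S ::= west S]
west S => west west pop T   [S ::= west pop T]
west west pop T => west west pop two Y   [T ::= two Y]
west west pop two Y => west west pop two two T Y   [Y ::= two T Y]
west west pop two two T Y => west west pop two two two Y Y   [T ::= two Y]
west west pop two two two Y Y => west west pop two two two two T Y Y   [Y ::= two T Y]
west west pop two two two two T Y Y => west west pop two two two two two Y Y Y   [T ::= two Y]
west west pop two two two two two Y Y Y => west west pop two two two two two pop Y Y   [Y ::= pop]
west west pop two two two two two pop Y Y => west west pop two two two two two pop pop Y   [Y ::= pop]
west west pop two two two two two pop pop Y => west west pop two two two two two pop pop pop   [Y ::= pop]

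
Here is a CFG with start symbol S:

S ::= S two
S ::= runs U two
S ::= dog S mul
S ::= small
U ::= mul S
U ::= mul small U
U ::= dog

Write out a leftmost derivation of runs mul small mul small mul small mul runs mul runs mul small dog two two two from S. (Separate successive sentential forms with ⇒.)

S ⇒ runs U two ⇒ runs mul small U two ⇒ runs mul small mul small U two ⇒ runs mul small mul small mul small U two ⇒ runs mul small mul small mul small mul S two ⇒ runs mul small mul small mul small mul runs U two two ⇒ runs mul small mul small mul small mul runs mul S two two ⇒ runs mul small mul small mul small mul runs mul runs U two two two ⇒ runs mul small mul small mul small mul runs mul runs mul small U two two two ⇒ runs mul small mul small mul small mul runs mul runs mul small dog two two two

S ⇒ runs U two   [S ::= runs U two]
runs U two ⇒ runs mul small U two   [U ::= mul small U]
runs mul small U two ⇒ runs mul small mul small U two   [U ::= mul small U]
runs mul small mul small U two ⇒ runs mul small mul small mul small U two   [U ::= mul small U]
runs mul small mul small mul small U two ⇒ runs mul small mul small mul small mul S two   [U ::= mul S]
runs mul small mul small mul small mul S two ⇒ runs mul small mul small mul small mul runs U two two   [S ::= runs U two]
runs mul small mul small mul small mul runs U two two ⇒ runs mul small mul small mul small mul runs mul S two two   [U ::= mul S]
runs mul small mul small mul small mul runs mul S two two ⇒ runs mul small mul small mul small mul runs mul runs U two two two   [S ::= runs U two]
runs mul small mul small mul small mul runs mul runs U two two two ⇒ runs mul small mul small mul small mul runs mul runs mul small U two two two   [U ::= mul small U]
runs mul small mul small mul small mul runs mul runs mul small U two two two ⇒ runs mul small mul small mul small mul runs mul runs mul small dog two two two   [U ::= dog]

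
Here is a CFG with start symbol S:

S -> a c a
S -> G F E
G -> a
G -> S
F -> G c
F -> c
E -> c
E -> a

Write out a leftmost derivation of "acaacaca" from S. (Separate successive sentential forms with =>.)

S=>GFE=>SFE=>GFEFE=>SFEFE=>acaFEFE=>acaGcEFE=>acaacEFE=>acaacaFE=>acaacacE=>acaacaca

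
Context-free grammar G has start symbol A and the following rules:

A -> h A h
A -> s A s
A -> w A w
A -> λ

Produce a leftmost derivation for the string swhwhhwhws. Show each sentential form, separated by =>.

A => sAs => swAws => swhAhws => swhwAwhws => swhwhAhwhws => swhwhhwhws

A => sAs   [A -> s A s]
sAs => swAws   [A -> w A w]
swAws => swhAhws   [A -> h A h]
swhAhws => swhwAwhws   [A -> w A w]
swhwAwhws => swhwhAhwhws   [A -> h A h]
swhwhAhwhws => swhwhhwhws   [A -> λ]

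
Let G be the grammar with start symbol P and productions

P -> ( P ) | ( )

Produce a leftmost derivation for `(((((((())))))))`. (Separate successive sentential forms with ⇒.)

P ⇒ (P)   [P -> ( P )]
(P) ⇒ ((P))   [P -> ( P )]
((P)) ⇒ (((P)))   [P -> ( P )]
(((P))) ⇒ ((((P))))   [P -> ( P )]
((((P)))) ⇒ (((((P)))))   [P -> ( P )]
(((((P))))) ⇒ ((((((P))))))   [P -> ( P )]
((((((P)))))) ⇒ (((((((P)))))))   [P -> ( P )]
(((((((P))))))) ⇒ (((((((())))))))   [P -> ( )]

P ⇒ (P) ⇒ ((P)) ⇒ (((P))) ⇒ ((((P)))) ⇒ (((((P))))) ⇒ ((((((P)))))) ⇒ (((((((P))))))) ⇒ (((((((())))))))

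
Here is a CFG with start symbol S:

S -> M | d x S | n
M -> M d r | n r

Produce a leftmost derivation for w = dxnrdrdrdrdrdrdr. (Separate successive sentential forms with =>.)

S => dxS   [S -> d x S]
dxS => dxM   [S -> M]
dxM => dxMdr   [M -> M d r]
dxMdr => dxMdrdr   [M -> M d r]
dxMdrdr => dxMdrdrdr   [M -> M d r]
dxMdrdrdr => dxMdrdrdrdr   [M -> M d r]
dxMdrdrdrdr => dxMdrdrdrdrdr   [M -> M d r]
dxMdrdrdrdrdr => dxMdrdrdrdrdrdr   [M -> M d r]
dxMdrdrdrdrdrdr => dxnrdrdrdrdrdrdr   [M -> n r]

S => dxS => dxM => dxMdr => dxMdrdr => dxMdrdrdr => dxMdrdrdrdr => dxMdrdrdrdrdr => dxMdrdrdrdrdrdr => dxnrdrdrdrdrdrdr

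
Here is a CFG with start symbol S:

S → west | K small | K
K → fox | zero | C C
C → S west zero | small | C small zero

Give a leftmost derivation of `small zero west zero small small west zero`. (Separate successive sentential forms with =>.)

S => K => C C => small C => small S west zero => small K small west zero => small C C small west zero => small S west zero C small west zero => small K west zero C small west zero => small zero west zero C small west zero => small zero west zero small small west zero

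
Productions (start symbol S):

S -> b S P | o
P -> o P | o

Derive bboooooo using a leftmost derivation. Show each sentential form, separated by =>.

S => bSP => bbSPP => bboPP => bbooPP => bboooPP => bbooooPP => bboooooP => bboooooo

S => bSP   [S -> b S P]
bSP => bbSPP   [S -> b S P]
bbSPP => bboPP   [S -> o]
bboPP => bbooPP   [P -> o P]
bbooPP => bboooPP   [P -> o P]
bboooPP => bbooooPP   [P -> o P]
bbooooPP => bboooooP   [P -> o]
bboooooP => bboooooo   [P -> o]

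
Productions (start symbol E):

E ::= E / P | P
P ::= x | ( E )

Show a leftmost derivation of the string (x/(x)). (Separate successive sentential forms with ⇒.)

E ⇒ P   [E ::= P]
P ⇒ (E)   [P ::= ( E )]
(E) ⇒ (E/P)   [E ::= E / P]
(E/P) ⇒ (P/P)   [E ::= P]
(P/P) ⇒ (x/P)   [P ::= x]
(x/P) ⇒ (x/(E))   [P ::= ( E )]
(x/(E)) ⇒ (x/(P))   [E ::= P]
(x/(P)) ⇒ (x/(x))   [P ::= x]

E ⇒ P ⇒ (E) ⇒ (E/P) ⇒ (P/P) ⇒ (x/P) ⇒ (x/(E)) ⇒ (x/(P)) ⇒ (x/(x))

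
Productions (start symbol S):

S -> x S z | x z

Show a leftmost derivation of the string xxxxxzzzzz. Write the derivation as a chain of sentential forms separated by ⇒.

S ⇒ xSz ⇒ xxSzz ⇒ xxxSzzz ⇒ xxxxSzzzz ⇒ xxxxxzzzzz

S ⇒ xSz   [S -> x S z]
xSz ⇒ xxSzz   [S -> x S z]
xxSzz ⇒ xxxSzzz   [S -> x S z]
xxxSzzz ⇒ xxxxSzzzz   [S -> x S z]
xxxxSzzzz ⇒ xxxxxzzzzz   [S -> x z]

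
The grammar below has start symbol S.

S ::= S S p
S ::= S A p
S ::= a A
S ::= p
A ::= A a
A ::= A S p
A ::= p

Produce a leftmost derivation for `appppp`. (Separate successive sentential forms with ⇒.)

S ⇒ SSp   [S ::= S S p]
SSp ⇒ aASp   [S ::= a A]
aASp ⇒ apSp   [A ::= p]
apSp ⇒ apSApp   [S ::= S A p]
apSApp ⇒ appApp   [S ::= p]
appApp ⇒ appppp   [A ::= p]

S ⇒ SSp ⇒ aASp ⇒ apSp ⇒ apSApp ⇒ appApp ⇒ appppp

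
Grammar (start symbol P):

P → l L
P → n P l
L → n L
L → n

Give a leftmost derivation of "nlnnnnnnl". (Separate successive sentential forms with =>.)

P=>nPl=>nlLl=>nlnLl=>nlnnLl=>nlnnnLl=>nlnnnnLl=>nlnnnnnLl=>nlnnnnnnl

P => nPl   [P → n P l]
nPl => nlLl   [P → l L]
nlLl => nlnLl   [L → n L]
nlnLl => nlnnLl   [L → n L]
nlnnLl => nlnnnLl   [L → n L]
nlnnnLl => nlnnnnLl   [L → n L]
nlnnnnLl => nlnnnnnLl   [L → n L]
nlnnnnnLl => nlnnnnnnl   [L → n]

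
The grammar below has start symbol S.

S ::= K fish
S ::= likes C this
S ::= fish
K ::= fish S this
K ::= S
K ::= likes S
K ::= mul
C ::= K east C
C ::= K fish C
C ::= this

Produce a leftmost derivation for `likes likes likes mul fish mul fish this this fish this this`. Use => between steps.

S => likes C this => likes K fish C this => likes likes S fish C this => likes likes likes C this fish C this => likes likes likes K fish C this fish C this => likes likes likes mul fish C this fish C this => likes likes likes mul fish K fish C this fish C this => likes likes likes mul fish mul fish C this fish C this => likes likes likes mul fish mul fish this this fish C this => likes likes likes mul fish mul fish this this fish this this

S => likes C this   [S ::= likes C this]
likes C this => likes K fish C this   [C ::= K fish C]
likes K fish C this => likes likes S fish C this   [K ::= likes S]
likes likes S fish C this => likes likes likes C this fish C this   [S ::= likes C this]
likes likes likes C this fish C this => likes likes likes K fish C this fish C this   [C ::= K fish C]
likes likes likes K fish C this fish C this => likes likes likes mul fish C this fish C this   [K ::= mul]
likes likes likes mul fish C this fish C this => likes likes likes mul fish K fish C this fish C this   [C ::= K fish C]
likes likes likes mul fish K fish C this fish C this => likes likes likes mul fish mul fish C this fish C this   [K ::= mul]
likes likes likes mul fish mul fish C this fish C this => likes likes likes mul fish mul fish this this fish C this   [C ::= this]
likes likes likes mul fish mul fish this this fish C this => likes likes likes mul fish mul fish this this fish this this   [C ::= this]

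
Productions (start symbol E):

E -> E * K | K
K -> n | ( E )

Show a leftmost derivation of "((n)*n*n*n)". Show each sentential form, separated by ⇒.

E ⇒ K   [E -> K]
K ⇒ (E)   [K -> ( E )]
(E) ⇒ (E*K)   [E -> E * K]
(E*K) ⇒ (E*K*K)   [E -> E * K]
(E*K*K) ⇒ (E*K*K*K)   [E -> E * K]
(E*K*K*K) ⇒ (K*K*K*K)   [E -> K]
(K*K*K*K) ⇒ ((E)*K*K*K)   [K -> ( E )]
((E)*K*K*K) ⇒ ((K)*K*K*K)   [E -> K]
((K)*K*K*K) ⇒ ((n)*K*K*K)   [K -> n]
((n)*K*K*K) ⇒ ((n)*n*K*K)   [K -> n]
((n)*n*K*K) ⇒ ((n)*n*n*K)   [K -> n]
((n)*n*n*K) ⇒ ((n)*n*n*n)   [K -> n]

E ⇒ K ⇒ (E) ⇒ (E*K) ⇒ (E*K*K) ⇒ (E*K*K*K) ⇒ (K*K*K*K) ⇒ ((E)*K*K*K) ⇒ ((K)*K*K*K) ⇒ ((n)*K*K*K) ⇒ ((n)*n*K*K) ⇒ ((n)*n*n*K) ⇒ ((n)*n*n*n)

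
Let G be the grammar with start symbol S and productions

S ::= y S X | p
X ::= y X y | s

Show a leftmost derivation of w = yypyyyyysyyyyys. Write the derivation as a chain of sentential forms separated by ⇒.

S ⇒ ySX   [S ::= y S X]
ySX ⇒ yySXX   [S ::= y S X]
yySXX ⇒ yypXX   [S ::= p]
yypXX ⇒ yypyXyX   [X ::= y X y]
yypyXyX ⇒ yypyyXyyX   [X ::= y X y]
yypyyXyyX ⇒ yypyyyXyyyX   [X ::= y X y]
yypyyyXyyyX ⇒ yypyyyyXyyyyX   [X ::= y X y]
yypyyyyXyyyyX ⇒ yypyyyyyXyyyyyX   [X ::= y X y]
yypyyyyyXyyyyyX ⇒ yypyyyyysyyyyyX   [X ::= s]
yypyyyyysyyyyyX ⇒ yypyyyyysyyyyys   [X ::= s]

S ⇒ ySX ⇒ yySXX ⇒ yypXX ⇒ yypyXyX ⇒ yypyyXyyX ⇒ yypyyyXyyyX ⇒ yypyyyyXyyyyX ⇒ yypyyyyyXyyyyyX ⇒ yypyyyyysyyyyyX ⇒ yypyyyyysyyyyys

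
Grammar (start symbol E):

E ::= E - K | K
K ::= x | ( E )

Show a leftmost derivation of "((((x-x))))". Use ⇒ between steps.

E ⇒ K   [E ::= K]
K ⇒ (E)   [K ::= ( E )]
(E) ⇒ (K)   [E ::= K]
(K) ⇒ ((E))   [K ::= ( E )]
((E)) ⇒ ((K))   [E ::= K]
((K)) ⇒ (((E)))   [K ::= ( E )]
(((E))) ⇒ (((K)))   [E ::= K]
(((K))) ⇒ ((((E))))   [K ::= ( E )]
((((E)))) ⇒ ((((E-K))))   [E ::= E - K]
((((E-K)))) ⇒ ((((K-K))))   [E ::= K]
((((K-K)))) ⇒ ((((x-K))))   [K ::= x]
((((x-K)))) ⇒ ((((x-x))))   [K ::= x]

E ⇒ K ⇒ (E) ⇒ (K) ⇒ ((E)) ⇒ ((K)) ⇒ (((E))) ⇒ (((K))) ⇒ ((((E)))) ⇒ ((((E-K)))) ⇒ ((((K-K)))) ⇒ ((((x-K)))) ⇒ ((((x-x))))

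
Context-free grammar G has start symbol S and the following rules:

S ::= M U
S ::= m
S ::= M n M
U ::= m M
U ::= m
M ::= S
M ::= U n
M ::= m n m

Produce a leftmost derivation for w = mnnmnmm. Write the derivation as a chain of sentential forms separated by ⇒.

S ⇒ MnM   [S ::= M n M]
MnM ⇒ UnnM   [M ::= U n]
UnnM ⇒ mnnM   [U ::= m]
mnnM ⇒ mnnS   [M ::= S]
mnnS ⇒ mnnMU   [S ::= M U]
mnnMU ⇒ mnnmnmU   [M ::= m n m]
mnnmnmU ⇒ mnnmnmm   [U ::= m]

S ⇒ MnM ⇒ UnnM ⇒ mnnM ⇒ mnnS ⇒ mnnMU ⇒ mnnmnmU ⇒ mnnmnmm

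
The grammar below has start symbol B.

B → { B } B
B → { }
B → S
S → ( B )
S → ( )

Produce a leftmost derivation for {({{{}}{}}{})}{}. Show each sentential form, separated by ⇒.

B ⇒ {B}B ⇒ {S}B ⇒ {(B)}B ⇒ {({B}B)}B ⇒ {({{B}B}B)}B ⇒ {({{{}}B}B)}B ⇒ {({{{}}{}}B)}B ⇒ {({{{}}{}}{})}B ⇒ {({{{}}{}}{})}{}

B ⇒ {B}B   [B → { B } B]
{B}B ⇒ {S}B   [B → S]
{S}B ⇒ {(B)}B   [S → ( B )]
{(B)}B ⇒ {({B}B)}B   [B → { B } B]
{({B}B)}B ⇒ {({{B}B}B)}B   [B → { B } B]
{({{B}B}B)}B ⇒ {({{{}}B}B)}B   [B → { }]
{({{{}}B}B)}B ⇒ {({{{}}{}}B)}B   [B → { }]
{({{{}}{}}B)}B ⇒ {({{{}}{}}{})}B   [B → { }]
{({{{}}{}}{})}B ⇒ {({{{}}{}}{})}{}   [B → { }]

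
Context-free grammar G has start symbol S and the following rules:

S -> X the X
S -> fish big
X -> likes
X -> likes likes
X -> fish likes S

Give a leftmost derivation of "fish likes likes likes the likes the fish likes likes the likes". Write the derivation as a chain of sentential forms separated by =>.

S => X the X   [S -> X the X]
X the X => fish likes S the X   [X -> fish likes S]
fish likes S the X => fish likes X the X the X   [S -> X the X]
fish likes X the X the X => fish likes likes likes the X the X   [X -> likes likes]
fish likes likes likes the X the X => fish likes likes likes the likes the X   [X -> likes]
fish likes likes likes the likes the X => fish likes likes likes the likes the fish likes S   [X -> fish likes S]
fish likes likes likes the likes the fish likes S => fish likes likes likes the likes the fish likes X the X   [S -> X the X]
fish likes likes likes the likes the fish likes X the X => fish likes likes likes the likes the fish likes likes the X   [X -> likes]
fish likes likes likes the likes the fish likes likes the X => fish likes likes likes the likes the fish likes likes the likes   [X -> likes]

S => X the X => fish likes S the X => fish likes X the X the X => fish likes likes likes the X the X => fish likes likes likes the likes the X => fish likes likes likes the likes the fish likes S => fish likes likes likes the likes the fish likes X the X => fish likes likes likes the likes the fish likes likes the X => fish likes likes likes the likes the fish likes likes the likes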